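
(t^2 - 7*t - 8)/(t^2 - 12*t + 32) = (t + 1)/(t - 4)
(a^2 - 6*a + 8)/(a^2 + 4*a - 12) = (a - 4)/(a + 6)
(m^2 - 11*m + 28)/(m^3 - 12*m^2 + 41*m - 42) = (m - 4)/(m^2 - 5*m + 6)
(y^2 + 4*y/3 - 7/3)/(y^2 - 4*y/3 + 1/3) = (3*y + 7)/(3*y - 1)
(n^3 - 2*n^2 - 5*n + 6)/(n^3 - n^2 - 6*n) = (n - 1)/n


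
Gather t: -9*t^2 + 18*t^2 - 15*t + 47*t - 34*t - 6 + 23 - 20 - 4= 9*t^2 - 2*t - 7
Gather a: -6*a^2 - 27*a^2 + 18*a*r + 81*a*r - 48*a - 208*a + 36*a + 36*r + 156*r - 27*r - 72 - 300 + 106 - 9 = -33*a^2 + a*(99*r - 220) + 165*r - 275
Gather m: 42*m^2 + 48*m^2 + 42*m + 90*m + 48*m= 90*m^2 + 180*m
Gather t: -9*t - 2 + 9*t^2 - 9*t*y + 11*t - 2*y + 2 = 9*t^2 + t*(2 - 9*y) - 2*y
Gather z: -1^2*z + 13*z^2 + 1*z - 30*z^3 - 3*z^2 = -30*z^3 + 10*z^2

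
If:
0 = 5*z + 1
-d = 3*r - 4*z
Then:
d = -3*r - 4/5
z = -1/5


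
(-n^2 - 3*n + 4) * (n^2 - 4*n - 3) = -n^4 + n^3 + 19*n^2 - 7*n - 12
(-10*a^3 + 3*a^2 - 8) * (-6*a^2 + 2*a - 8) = 60*a^5 - 38*a^4 + 86*a^3 + 24*a^2 - 16*a + 64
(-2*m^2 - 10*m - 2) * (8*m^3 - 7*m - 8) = -16*m^5 - 80*m^4 - 2*m^3 + 86*m^2 + 94*m + 16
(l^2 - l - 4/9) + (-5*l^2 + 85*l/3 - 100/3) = -4*l^2 + 82*l/3 - 304/9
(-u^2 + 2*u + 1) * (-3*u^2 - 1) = 3*u^4 - 6*u^3 - 2*u^2 - 2*u - 1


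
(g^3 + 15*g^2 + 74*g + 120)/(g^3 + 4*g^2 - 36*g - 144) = (g + 5)/(g - 6)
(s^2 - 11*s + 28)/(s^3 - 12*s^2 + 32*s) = (s - 7)/(s*(s - 8))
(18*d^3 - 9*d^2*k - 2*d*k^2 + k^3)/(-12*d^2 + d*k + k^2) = (-6*d^2 + d*k + k^2)/(4*d + k)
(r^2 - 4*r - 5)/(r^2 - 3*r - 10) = (r + 1)/(r + 2)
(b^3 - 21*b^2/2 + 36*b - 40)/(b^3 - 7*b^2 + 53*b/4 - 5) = 2*(b - 4)/(2*b - 1)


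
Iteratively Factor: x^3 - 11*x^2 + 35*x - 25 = (x - 5)*(x^2 - 6*x + 5) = (x - 5)*(x - 1)*(x - 5)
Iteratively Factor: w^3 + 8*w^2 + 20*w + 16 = (w + 2)*(w^2 + 6*w + 8) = (w + 2)^2*(w + 4)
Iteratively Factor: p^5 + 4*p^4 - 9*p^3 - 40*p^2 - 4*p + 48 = (p - 1)*(p^4 + 5*p^3 - 4*p^2 - 44*p - 48) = (p - 1)*(p + 2)*(p^3 + 3*p^2 - 10*p - 24) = (p - 1)*(p + 2)*(p + 4)*(p^2 - p - 6) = (p - 3)*(p - 1)*(p + 2)*(p + 4)*(p + 2)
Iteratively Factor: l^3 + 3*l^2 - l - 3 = (l - 1)*(l^2 + 4*l + 3) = (l - 1)*(l + 3)*(l + 1)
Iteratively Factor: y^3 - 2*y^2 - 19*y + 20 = (y + 4)*(y^2 - 6*y + 5) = (y - 5)*(y + 4)*(y - 1)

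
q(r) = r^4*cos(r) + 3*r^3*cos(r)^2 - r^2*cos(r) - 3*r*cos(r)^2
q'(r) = -r^4*sin(r) - 6*r^3*sin(r)*cos(r) + 4*r^3*cos(r) + r^2*sin(r) + 9*r^2*cos(r)^2 + 6*r*sin(r)*cos(r) - 2*r*cos(r) - 3*cos(r)^2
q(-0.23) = 0.57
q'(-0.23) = -1.71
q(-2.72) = -86.66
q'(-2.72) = 179.78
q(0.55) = -1.02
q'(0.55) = 0.56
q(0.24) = -0.69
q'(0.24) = -2.43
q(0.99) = -0.03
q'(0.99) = 2.87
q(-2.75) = -92.13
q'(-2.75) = 184.53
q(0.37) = -0.94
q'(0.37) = -1.35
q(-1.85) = -3.31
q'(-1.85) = 23.17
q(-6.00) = 629.00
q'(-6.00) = -536.15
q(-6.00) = 629.00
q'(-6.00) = -536.15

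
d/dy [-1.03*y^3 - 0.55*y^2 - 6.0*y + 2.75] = -3.09*y^2 - 1.1*y - 6.0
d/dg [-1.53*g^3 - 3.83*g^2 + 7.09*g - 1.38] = -4.59*g^2 - 7.66*g + 7.09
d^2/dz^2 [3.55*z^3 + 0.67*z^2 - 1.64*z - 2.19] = 21.3*z + 1.34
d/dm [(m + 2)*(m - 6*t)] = 2*m - 6*t + 2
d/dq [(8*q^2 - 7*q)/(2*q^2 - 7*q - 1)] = (-42*q^2 - 16*q + 7)/(4*q^4 - 28*q^3 + 45*q^2 + 14*q + 1)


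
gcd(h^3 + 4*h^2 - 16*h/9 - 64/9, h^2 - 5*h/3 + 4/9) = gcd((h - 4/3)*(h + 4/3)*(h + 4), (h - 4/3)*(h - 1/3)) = h - 4/3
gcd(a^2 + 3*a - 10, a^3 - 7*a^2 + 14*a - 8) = a - 2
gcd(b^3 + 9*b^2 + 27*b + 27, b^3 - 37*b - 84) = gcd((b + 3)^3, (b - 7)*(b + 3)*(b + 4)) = b + 3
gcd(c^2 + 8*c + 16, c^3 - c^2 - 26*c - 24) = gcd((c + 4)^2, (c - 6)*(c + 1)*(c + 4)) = c + 4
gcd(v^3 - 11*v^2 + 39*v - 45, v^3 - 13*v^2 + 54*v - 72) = v - 3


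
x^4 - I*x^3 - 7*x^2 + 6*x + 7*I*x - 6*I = (x - 2)*(x - 1)*(x + 3)*(x - I)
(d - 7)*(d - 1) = d^2 - 8*d + 7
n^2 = n^2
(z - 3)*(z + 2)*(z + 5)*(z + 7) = z^4 + 11*z^3 + 17*z^2 - 107*z - 210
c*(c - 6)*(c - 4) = c^3 - 10*c^2 + 24*c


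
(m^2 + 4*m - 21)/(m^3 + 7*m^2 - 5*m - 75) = (m + 7)/(m^2 + 10*m + 25)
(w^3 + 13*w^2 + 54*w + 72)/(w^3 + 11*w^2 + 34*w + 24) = (w + 3)/(w + 1)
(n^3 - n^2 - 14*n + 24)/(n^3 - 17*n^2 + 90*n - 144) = (n^2 + 2*n - 8)/(n^2 - 14*n + 48)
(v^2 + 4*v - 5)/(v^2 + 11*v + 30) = (v - 1)/(v + 6)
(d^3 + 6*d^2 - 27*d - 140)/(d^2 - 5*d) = d + 11 + 28/d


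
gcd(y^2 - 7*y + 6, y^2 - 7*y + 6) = y^2 - 7*y + 6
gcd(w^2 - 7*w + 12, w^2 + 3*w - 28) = w - 4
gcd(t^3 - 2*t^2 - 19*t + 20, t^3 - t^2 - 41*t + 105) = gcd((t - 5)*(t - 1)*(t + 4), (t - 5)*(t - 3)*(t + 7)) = t - 5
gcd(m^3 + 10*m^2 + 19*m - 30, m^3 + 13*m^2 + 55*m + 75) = m + 5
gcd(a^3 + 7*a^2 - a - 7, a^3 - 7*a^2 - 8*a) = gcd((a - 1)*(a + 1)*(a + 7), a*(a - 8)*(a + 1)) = a + 1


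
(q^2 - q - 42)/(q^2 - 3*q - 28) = (q + 6)/(q + 4)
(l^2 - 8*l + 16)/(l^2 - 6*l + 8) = (l - 4)/(l - 2)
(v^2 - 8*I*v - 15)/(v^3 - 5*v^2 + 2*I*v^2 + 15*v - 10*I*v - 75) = (v - 5*I)/(v^2 + 5*v*(-1 + I) - 25*I)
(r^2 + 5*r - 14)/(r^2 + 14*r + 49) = (r - 2)/(r + 7)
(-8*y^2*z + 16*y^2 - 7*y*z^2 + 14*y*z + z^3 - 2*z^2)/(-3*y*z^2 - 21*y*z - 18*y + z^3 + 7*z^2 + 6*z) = (8*y^2*z - 16*y^2 + 7*y*z^2 - 14*y*z - z^3 + 2*z^2)/(3*y*z^2 + 21*y*z + 18*y - z^3 - 7*z^2 - 6*z)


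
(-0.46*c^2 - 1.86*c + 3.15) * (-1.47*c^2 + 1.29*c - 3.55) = 0.6762*c^4 + 2.1408*c^3 - 5.3969*c^2 + 10.6665*c - 11.1825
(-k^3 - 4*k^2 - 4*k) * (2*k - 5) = -2*k^4 - 3*k^3 + 12*k^2 + 20*k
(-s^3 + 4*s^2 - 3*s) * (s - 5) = -s^4 + 9*s^3 - 23*s^2 + 15*s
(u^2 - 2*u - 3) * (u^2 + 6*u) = u^4 + 4*u^3 - 15*u^2 - 18*u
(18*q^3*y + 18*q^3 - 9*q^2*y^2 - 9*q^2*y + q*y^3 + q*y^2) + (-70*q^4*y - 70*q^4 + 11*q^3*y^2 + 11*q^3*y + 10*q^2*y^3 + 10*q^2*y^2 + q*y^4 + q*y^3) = -70*q^4*y - 70*q^4 + 11*q^3*y^2 + 29*q^3*y + 18*q^3 + 10*q^2*y^3 + q^2*y^2 - 9*q^2*y + q*y^4 + 2*q*y^3 + q*y^2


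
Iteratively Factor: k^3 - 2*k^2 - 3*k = (k)*(k^2 - 2*k - 3) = k*(k - 3)*(k + 1)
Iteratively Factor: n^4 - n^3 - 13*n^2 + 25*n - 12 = (n - 1)*(n^3 - 13*n + 12) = (n - 3)*(n - 1)*(n^2 + 3*n - 4) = (n - 3)*(n - 1)*(n + 4)*(n - 1)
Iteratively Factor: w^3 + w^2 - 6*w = (w - 2)*(w^2 + 3*w) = (w - 2)*(w + 3)*(w)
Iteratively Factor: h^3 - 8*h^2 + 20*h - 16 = (h - 2)*(h^2 - 6*h + 8) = (h - 4)*(h - 2)*(h - 2)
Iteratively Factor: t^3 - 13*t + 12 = (t - 1)*(t^2 + t - 12) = (t - 1)*(t + 4)*(t - 3)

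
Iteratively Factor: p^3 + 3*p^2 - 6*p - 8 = (p + 4)*(p^2 - p - 2) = (p - 2)*(p + 4)*(p + 1)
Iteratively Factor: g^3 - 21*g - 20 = (g + 4)*(g^2 - 4*g - 5) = (g + 1)*(g + 4)*(g - 5)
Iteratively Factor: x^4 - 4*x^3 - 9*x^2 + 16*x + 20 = (x - 5)*(x^3 + x^2 - 4*x - 4) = (x - 5)*(x + 1)*(x^2 - 4) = (x - 5)*(x + 1)*(x + 2)*(x - 2)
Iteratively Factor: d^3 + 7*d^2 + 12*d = (d)*(d^2 + 7*d + 12) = d*(d + 3)*(d + 4)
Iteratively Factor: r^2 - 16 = (r + 4)*(r - 4)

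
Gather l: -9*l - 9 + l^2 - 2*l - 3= l^2 - 11*l - 12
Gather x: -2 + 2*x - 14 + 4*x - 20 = 6*x - 36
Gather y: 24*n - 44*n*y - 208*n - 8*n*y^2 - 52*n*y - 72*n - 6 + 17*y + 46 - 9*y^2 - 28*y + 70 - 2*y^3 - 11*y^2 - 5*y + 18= -256*n - 2*y^3 + y^2*(-8*n - 20) + y*(-96*n - 16) + 128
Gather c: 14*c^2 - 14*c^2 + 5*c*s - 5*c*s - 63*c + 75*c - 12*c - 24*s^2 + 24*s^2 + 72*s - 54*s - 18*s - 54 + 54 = 0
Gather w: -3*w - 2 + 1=-3*w - 1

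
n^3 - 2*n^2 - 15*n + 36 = (n - 3)^2*(n + 4)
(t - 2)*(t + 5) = t^2 + 3*t - 10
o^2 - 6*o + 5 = (o - 5)*(o - 1)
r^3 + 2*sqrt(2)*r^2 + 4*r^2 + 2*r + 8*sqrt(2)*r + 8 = (r + 4)*(r + sqrt(2))^2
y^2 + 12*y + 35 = (y + 5)*(y + 7)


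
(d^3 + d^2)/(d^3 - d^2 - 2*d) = d/(d - 2)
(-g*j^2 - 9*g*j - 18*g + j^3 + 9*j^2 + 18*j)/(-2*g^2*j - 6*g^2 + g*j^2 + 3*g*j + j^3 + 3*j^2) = (j + 6)/(2*g + j)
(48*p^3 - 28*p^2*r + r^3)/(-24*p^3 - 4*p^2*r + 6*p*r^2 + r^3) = (-4*p + r)/(2*p + r)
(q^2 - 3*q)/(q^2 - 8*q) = (q - 3)/(q - 8)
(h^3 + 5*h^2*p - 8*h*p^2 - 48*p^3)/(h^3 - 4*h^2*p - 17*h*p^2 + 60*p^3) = (-h - 4*p)/(-h + 5*p)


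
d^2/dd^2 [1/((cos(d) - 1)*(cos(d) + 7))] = (-4*sin(d)^4 + 66*sin(d)^2 - 39*cos(d)/2 - 9*cos(3*d)/2 + 24)/((cos(d) - 1)^3*(cos(d) + 7)^3)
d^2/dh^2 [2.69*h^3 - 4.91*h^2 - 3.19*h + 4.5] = 16.14*h - 9.82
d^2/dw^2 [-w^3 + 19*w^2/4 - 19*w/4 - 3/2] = 19/2 - 6*w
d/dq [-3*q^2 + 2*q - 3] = 2 - 6*q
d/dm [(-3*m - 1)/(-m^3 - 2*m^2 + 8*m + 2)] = (-6*m^3 - 9*m^2 - 4*m + 2)/(m^6 + 4*m^5 - 12*m^4 - 36*m^3 + 56*m^2 + 32*m + 4)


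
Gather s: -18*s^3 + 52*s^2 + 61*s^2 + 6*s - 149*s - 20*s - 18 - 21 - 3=-18*s^3 + 113*s^2 - 163*s - 42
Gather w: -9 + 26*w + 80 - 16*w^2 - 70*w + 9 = -16*w^2 - 44*w + 80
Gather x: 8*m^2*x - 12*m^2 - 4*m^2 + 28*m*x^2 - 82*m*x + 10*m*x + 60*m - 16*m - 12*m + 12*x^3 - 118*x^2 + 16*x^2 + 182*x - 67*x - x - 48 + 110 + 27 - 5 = -16*m^2 + 32*m + 12*x^3 + x^2*(28*m - 102) + x*(8*m^2 - 72*m + 114) + 84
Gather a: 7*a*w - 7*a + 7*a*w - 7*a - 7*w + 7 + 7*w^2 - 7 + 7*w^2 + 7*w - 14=a*(14*w - 14) + 14*w^2 - 14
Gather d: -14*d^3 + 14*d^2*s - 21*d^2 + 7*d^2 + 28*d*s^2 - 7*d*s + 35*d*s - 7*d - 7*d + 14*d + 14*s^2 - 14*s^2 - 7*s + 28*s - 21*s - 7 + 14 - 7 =-14*d^3 + d^2*(14*s - 14) + d*(28*s^2 + 28*s)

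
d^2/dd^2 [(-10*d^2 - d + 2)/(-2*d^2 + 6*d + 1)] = 4*(62*d^3 + 18*d^2 + 39*d - 36)/(8*d^6 - 72*d^5 + 204*d^4 - 144*d^3 - 102*d^2 - 18*d - 1)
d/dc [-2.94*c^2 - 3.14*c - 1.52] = -5.88*c - 3.14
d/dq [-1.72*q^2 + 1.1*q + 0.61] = 1.1 - 3.44*q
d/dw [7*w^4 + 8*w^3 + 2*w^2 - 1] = 4*w*(7*w^2 + 6*w + 1)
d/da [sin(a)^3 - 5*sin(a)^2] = (3*sin(a) - 10)*sin(a)*cos(a)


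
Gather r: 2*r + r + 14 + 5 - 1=3*r + 18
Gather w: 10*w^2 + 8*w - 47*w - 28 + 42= 10*w^2 - 39*w + 14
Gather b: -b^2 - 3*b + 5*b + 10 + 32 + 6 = -b^2 + 2*b + 48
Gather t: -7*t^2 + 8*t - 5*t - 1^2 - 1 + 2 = -7*t^2 + 3*t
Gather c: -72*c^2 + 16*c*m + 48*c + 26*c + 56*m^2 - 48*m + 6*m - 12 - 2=-72*c^2 + c*(16*m + 74) + 56*m^2 - 42*m - 14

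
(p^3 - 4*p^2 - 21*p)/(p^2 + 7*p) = (p^2 - 4*p - 21)/(p + 7)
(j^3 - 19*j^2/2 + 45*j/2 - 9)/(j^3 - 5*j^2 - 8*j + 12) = (j^2 - 7*j/2 + 3/2)/(j^2 + j - 2)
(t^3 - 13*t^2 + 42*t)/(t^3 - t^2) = (t^2 - 13*t + 42)/(t*(t - 1))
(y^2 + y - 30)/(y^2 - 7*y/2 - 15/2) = 2*(y + 6)/(2*y + 3)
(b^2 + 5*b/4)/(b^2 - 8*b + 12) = b*(4*b + 5)/(4*(b^2 - 8*b + 12))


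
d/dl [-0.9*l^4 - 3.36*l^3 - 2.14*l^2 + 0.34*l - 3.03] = -3.6*l^3 - 10.08*l^2 - 4.28*l + 0.34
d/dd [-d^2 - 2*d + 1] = -2*d - 2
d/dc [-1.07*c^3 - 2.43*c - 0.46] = -3.21*c^2 - 2.43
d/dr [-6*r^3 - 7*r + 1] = -18*r^2 - 7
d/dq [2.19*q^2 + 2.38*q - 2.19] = 4.38*q + 2.38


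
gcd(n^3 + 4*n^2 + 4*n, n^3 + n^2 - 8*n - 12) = n^2 + 4*n + 4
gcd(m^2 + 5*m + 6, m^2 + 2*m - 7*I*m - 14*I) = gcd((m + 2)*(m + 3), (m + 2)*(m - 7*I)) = m + 2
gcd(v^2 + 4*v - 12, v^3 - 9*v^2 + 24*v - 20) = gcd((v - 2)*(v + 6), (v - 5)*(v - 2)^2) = v - 2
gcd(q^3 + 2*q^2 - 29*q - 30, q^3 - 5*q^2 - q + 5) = q^2 - 4*q - 5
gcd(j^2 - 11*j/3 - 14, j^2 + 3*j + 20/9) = 1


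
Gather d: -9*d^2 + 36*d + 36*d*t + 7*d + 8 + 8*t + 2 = -9*d^2 + d*(36*t + 43) + 8*t + 10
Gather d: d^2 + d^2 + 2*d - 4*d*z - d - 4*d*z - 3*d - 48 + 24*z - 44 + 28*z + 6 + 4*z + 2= 2*d^2 + d*(-8*z - 2) + 56*z - 84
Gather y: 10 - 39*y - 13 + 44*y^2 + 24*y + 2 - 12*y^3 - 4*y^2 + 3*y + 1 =-12*y^3 + 40*y^2 - 12*y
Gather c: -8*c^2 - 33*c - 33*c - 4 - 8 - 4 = -8*c^2 - 66*c - 16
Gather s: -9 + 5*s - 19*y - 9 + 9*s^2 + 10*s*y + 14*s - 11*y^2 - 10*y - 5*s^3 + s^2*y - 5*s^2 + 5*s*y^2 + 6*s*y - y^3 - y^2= -5*s^3 + s^2*(y + 4) + s*(5*y^2 + 16*y + 19) - y^3 - 12*y^2 - 29*y - 18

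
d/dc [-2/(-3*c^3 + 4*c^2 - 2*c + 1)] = 2*(-9*c^2 + 8*c - 2)/(3*c^3 - 4*c^2 + 2*c - 1)^2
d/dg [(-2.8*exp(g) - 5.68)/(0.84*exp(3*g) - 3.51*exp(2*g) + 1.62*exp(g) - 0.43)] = (4.704*exp(3*g) + 4.4856*exp(2*g) - 39.8736*exp(g) + 10.4056)*exp(g)/(0.7056*exp(6*g) - 5.8968*exp(5*g) + 15.0417*exp(4*g) - 12.0948*exp(3*g) + 5.643*exp(2*g) - 1.3932*exp(g) + 0.1849)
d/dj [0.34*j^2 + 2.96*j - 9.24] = 0.68*j + 2.96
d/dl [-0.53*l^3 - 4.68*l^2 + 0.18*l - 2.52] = -1.59*l^2 - 9.36*l + 0.18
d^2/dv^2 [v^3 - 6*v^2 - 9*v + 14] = 6*v - 12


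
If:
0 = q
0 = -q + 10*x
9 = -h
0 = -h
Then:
No Solution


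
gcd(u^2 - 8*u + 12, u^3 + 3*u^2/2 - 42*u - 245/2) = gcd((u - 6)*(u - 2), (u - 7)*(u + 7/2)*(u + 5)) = 1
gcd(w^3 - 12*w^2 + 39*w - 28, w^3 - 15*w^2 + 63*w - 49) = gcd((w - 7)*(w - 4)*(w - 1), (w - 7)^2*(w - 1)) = w^2 - 8*w + 7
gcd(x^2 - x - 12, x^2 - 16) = x - 4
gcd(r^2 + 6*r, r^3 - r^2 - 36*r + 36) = r + 6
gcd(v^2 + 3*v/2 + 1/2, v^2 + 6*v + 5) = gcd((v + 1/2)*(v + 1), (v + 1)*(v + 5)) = v + 1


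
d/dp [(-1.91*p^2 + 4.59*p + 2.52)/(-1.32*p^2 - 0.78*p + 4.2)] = (7.5486*p^2 - 9.3912*p + 21.2436)/(1.7424*p^4 + 2.0592*p^3 - 10.4796*p^2 - 6.552*p + 17.64)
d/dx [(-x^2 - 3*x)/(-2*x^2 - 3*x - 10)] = (-3*x^2 + 20*x + 30)/(4*x^4 + 12*x^3 + 49*x^2 + 60*x + 100)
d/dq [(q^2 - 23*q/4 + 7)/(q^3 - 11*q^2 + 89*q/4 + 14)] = 4*(-4*q^4 + 46*q^3 - 248*q^2 + 728*q - 945)/(16*q^6 - 352*q^5 + 2648*q^4 - 7384*q^3 + 2993*q^2 + 9968*q + 3136)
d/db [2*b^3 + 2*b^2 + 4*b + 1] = 6*b^2 + 4*b + 4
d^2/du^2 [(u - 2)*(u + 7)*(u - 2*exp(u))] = -2*u^2*exp(u) - 18*u*exp(u) + 6*u + 4*exp(u) + 10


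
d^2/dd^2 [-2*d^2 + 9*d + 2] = -4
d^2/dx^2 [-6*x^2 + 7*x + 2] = -12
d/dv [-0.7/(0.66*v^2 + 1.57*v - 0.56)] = (0.924*v + 1.099)/(0.66*v^2 + 1.57*v - 0.56)^2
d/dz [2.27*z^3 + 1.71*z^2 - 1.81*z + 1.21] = 6.81*z^2 + 3.42*z - 1.81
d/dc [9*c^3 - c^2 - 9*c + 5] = 27*c^2 - 2*c - 9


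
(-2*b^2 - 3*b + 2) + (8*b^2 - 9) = 6*b^2 - 3*b - 7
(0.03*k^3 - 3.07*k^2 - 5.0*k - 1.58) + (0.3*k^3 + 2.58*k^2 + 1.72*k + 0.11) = 0.33*k^3 - 0.49*k^2 - 3.28*k - 1.47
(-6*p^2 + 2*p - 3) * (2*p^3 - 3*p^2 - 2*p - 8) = -12*p^5 + 22*p^4 + 53*p^2 - 10*p + 24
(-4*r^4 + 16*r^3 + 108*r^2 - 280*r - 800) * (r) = -4*r^5 + 16*r^4 + 108*r^3 - 280*r^2 - 800*r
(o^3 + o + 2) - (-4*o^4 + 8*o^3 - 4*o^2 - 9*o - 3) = 4*o^4 - 7*o^3 + 4*o^2 + 10*o + 5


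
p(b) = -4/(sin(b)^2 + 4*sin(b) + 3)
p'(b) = -4*(-2*sin(b)*cos(b) - 4*cos(b))/(sin(b)^2 + 4*sin(b) + 3)^2 = 8*(sin(b) + 2)*cos(b)/(sin(b)^2 + 4*sin(b) + 3)^2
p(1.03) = -0.56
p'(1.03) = 0.23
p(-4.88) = -0.51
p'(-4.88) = 0.06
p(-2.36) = -5.89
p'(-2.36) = -15.98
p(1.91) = -0.52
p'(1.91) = -0.13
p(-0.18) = -1.73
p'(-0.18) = 2.67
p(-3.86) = -0.66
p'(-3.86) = -0.44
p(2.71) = -0.83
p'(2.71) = -0.75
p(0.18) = -1.07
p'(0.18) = 1.22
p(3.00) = -1.12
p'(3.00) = -1.32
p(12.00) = -3.50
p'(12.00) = 7.58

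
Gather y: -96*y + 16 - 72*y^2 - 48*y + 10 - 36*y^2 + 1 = -108*y^2 - 144*y + 27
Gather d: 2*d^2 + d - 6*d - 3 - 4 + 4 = 2*d^2 - 5*d - 3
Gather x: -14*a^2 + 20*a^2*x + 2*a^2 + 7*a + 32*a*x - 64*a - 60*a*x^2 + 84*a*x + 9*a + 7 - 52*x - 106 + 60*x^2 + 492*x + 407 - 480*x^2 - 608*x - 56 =-12*a^2 - 48*a + x^2*(-60*a - 420) + x*(20*a^2 + 116*a - 168) + 252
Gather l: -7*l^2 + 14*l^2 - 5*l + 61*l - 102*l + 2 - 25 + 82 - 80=7*l^2 - 46*l - 21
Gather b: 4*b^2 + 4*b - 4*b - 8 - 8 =4*b^2 - 16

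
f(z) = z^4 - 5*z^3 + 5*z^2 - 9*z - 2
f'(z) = 4*z^3 - 15*z^2 + 10*z - 9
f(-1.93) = 83.81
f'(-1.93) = -112.93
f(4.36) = 0.76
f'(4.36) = 80.98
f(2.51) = -32.46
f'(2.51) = -15.15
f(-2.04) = 96.94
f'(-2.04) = -125.78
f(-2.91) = 261.45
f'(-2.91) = -263.69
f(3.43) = -37.40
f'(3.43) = 10.24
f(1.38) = -14.41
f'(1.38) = -13.25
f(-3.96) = 668.46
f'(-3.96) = -532.22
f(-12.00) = 30202.00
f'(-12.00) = -9201.00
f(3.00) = -38.00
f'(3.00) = -6.00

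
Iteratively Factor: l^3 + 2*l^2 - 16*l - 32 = (l - 4)*(l^2 + 6*l + 8) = (l - 4)*(l + 4)*(l + 2)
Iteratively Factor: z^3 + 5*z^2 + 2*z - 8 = (z - 1)*(z^2 + 6*z + 8) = (z - 1)*(z + 4)*(z + 2)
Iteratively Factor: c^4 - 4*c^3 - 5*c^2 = (c - 5)*(c^3 + c^2) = (c - 5)*(c + 1)*(c^2) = c*(c - 5)*(c + 1)*(c)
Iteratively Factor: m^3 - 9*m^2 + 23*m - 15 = (m - 3)*(m^2 - 6*m + 5) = (m - 5)*(m - 3)*(m - 1)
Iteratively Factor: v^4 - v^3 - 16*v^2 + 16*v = (v + 4)*(v^3 - 5*v^2 + 4*v) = (v - 4)*(v + 4)*(v^2 - v) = v*(v - 4)*(v + 4)*(v - 1)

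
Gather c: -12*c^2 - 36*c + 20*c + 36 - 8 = -12*c^2 - 16*c + 28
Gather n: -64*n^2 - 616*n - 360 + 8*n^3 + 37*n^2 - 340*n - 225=8*n^3 - 27*n^2 - 956*n - 585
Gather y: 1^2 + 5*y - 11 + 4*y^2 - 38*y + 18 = 4*y^2 - 33*y + 8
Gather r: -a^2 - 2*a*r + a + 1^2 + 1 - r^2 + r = -a^2 + a - r^2 + r*(1 - 2*a) + 2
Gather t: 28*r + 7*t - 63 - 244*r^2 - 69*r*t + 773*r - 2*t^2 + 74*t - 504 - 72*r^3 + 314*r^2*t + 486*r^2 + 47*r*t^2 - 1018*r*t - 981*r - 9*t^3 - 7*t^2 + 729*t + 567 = -72*r^3 + 242*r^2 - 180*r - 9*t^3 + t^2*(47*r - 9) + t*(314*r^2 - 1087*r + 810)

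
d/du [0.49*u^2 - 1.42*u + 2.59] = 0.98*u - 1.42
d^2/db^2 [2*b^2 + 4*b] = 4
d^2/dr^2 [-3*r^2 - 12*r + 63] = -6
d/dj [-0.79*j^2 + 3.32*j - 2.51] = 3.32 - 1.58*j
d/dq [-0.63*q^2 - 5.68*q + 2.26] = -1.26*q - 5.68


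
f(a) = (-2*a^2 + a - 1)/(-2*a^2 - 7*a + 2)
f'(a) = (1 - 4*a)/(-2*a^2 - 7*a + 2) + (4*a + 7)*(-2*a^2 + a - 1)/(-2*a^2 - 7*a + 2)^2 = (16*a^2 - 12*a - 5)/(4*a^4 + 28*a^3 + 41*a^2 - 28*a + 4)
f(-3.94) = 24.53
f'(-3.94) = 135.02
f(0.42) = 0.72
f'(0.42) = -4.32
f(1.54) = 0.31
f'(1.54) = 0.08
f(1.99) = 0.35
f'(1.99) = 0.09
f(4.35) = 0.52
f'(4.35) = 0.06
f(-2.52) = -2.34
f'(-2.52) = 2.63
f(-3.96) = 22.11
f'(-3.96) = 108.67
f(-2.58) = -2.50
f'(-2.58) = 2.91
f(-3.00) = -4.40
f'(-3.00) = 7.00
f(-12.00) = 1.49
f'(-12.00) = 0.06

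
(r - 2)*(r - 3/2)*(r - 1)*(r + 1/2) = r^4 - 4*r^3 + 17*r^2/4 + r/4 - 3/2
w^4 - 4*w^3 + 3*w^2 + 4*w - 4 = (w - 2)^2*(w - 1)*(w + 1)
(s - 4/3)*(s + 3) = s^2 + 5*s/3 - 4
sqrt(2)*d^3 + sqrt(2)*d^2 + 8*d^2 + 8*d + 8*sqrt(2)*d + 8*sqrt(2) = (d + 2*sqrt(2))^2*(sqrt(2)*d + sqrt(2))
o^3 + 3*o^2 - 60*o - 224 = (o - 8)*(o + 4)*(o + 7)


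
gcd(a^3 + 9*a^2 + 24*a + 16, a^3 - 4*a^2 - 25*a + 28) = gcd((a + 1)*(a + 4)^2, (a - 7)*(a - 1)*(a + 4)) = a + 4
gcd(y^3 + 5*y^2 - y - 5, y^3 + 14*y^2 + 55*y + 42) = y + 1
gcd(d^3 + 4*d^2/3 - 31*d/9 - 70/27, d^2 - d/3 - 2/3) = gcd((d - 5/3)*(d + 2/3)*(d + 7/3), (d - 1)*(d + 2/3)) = d + 2/3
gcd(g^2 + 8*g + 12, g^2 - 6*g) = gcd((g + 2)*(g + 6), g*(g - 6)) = 1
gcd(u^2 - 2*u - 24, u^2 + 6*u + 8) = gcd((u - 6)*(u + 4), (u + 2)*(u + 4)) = u + 4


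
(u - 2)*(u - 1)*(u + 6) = u^3 + 3*u^2 - 16*u + 12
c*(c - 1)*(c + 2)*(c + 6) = c^4 + 7*c^3 + 4*c^2 - 12*c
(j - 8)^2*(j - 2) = j^3 - 18*j^2 + 96*j - 128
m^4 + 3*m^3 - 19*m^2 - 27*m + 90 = (m - 3)*(m - 2)*(m + 3)*(m + 5)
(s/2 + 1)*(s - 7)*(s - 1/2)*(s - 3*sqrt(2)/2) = s^4/2 - 11*s^3/4 - 3*sqrt(2)*s^3/4 - 23*s^2/4 + 33*sqrt(2)*s^2/8 + 7*s/2 + 69*sqrt(2)*s/8 - 21*sqrt(2)/4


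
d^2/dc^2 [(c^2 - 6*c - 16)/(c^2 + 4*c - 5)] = 2*(-10*c^3 - 33*c^2 - 282*c - 431)/(c^6 + 12*c^5 + 33*c^4 - 56*c^3 - 165*c^2 + 300*c - 125)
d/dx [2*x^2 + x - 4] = 4*x + 1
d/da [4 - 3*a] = -3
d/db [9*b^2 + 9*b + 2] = 18*b + 9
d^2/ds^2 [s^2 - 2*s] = 2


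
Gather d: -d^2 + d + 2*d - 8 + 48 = -d^2 + 3*d + 40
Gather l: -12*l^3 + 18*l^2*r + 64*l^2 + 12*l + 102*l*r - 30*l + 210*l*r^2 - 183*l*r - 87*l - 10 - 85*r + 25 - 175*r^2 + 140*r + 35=-12*l^3 + l^2*(18*r + 64) + l*(210*r^2 - 81*r - 105) - 175*r^2 + 55*r + 50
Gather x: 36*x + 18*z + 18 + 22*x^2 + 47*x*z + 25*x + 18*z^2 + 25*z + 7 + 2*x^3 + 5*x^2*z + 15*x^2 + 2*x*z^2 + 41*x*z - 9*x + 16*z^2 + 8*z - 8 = 2*x^3 + x^2*(5*z + 37) + x*(2*z^2 + 88*z + 52) + 34*z^2 + 51*z + 17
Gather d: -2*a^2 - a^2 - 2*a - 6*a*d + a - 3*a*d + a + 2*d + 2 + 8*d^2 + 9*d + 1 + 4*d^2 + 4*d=-3*a^2 + 12*d^2 + d*(15 - 9*a) + 3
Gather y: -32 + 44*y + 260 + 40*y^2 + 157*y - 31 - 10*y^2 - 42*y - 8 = 30*y^2 + 159*y + 189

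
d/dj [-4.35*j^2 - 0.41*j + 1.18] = -8.7*j - 0.41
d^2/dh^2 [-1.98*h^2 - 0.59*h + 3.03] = -3.96000000000000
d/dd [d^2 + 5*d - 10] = 2*d + 5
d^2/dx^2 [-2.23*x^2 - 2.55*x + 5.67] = -4.46000000000000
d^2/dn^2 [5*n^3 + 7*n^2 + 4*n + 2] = 30*n + 14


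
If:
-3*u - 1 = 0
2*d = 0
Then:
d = 0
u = -1/3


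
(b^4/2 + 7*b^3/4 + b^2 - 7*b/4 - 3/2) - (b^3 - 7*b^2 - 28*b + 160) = b^4/2 + 3*b^3/4 + 8*b^2 + 105*b/4 - 323/2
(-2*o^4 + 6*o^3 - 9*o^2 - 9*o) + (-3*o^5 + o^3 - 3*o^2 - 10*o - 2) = -3*o^5 - 2*o^4 + 7*o^3 - 12*o^2 - 19*o - 2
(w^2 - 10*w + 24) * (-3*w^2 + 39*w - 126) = -3*w^4 + 69*w^3 - 588*w^2 + 2196*w - 3024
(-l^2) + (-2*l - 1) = -l^2 - 2*l - 1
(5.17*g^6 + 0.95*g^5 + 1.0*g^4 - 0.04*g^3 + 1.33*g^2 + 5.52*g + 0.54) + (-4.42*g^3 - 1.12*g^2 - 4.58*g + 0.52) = 5.17*g^6 + 0.95*g^5 + 1.0*g^4 - 4.46*g^3 + 0.21*g^2 + 0.94*g + 1.06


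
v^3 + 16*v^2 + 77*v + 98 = (v + 2)*(v + 7)^2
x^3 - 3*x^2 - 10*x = x*(x - 5)*(x + 2)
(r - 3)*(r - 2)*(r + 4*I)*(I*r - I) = I*r^4 - 4*r^3 - 6*I*r^3 + 24*r^2 + 11*I*r^2 - 44*r - 6*I*r + 24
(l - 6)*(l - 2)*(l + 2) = l^3 - 6*l^2 - 4*l + 24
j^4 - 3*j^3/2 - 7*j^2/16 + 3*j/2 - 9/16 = (j - 1)*(j - 3/4)^2*(j + 1)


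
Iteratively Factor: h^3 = (h)*(h^2) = h^2*(h)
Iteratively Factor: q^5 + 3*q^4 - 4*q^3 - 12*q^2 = (q + 2)*(q^4 + q^3 - 6*q^2) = q*(q + 2)*(q^3 + q^2 - 6*q) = q^2*(q + 2)*(q^2 + q - 6) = q^2*(q - 2)*(q + 2)*(q + 3)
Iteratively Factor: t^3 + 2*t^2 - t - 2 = (t + 1)*(t^2 + t - 2) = (t - 1)*(t + 1)*(t + 2)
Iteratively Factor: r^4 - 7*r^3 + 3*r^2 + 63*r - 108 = (r - 3)*(r^3 - 4*r^2 - 9*r + 36) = (r - 3)*(r + 3)*(r^2 - 7*r + 12) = (r - 3)^2*(r + 3)*(r - 4)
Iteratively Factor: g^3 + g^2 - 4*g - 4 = (g + 1)*(g^2 - 4) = (g + 1)*(g + 2)*(g - 2)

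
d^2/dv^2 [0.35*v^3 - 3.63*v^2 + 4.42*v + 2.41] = 2.1*v - 7.26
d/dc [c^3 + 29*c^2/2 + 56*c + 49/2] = 3*c^2 + 29*c + 56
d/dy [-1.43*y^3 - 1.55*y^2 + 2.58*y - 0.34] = -4.29*y^2 - 3.1*y + 2.58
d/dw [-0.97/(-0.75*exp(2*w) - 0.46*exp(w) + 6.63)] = (-1.455*exp(w) - 0.4462)*exp(w)/(0.75*exp(2*w) + 0.46*exp(w) - 6.63)^2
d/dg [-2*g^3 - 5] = -6*g^2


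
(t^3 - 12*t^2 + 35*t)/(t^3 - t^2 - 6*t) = (-t^2 + 12*t - 35)/(-t^2 + t + 6)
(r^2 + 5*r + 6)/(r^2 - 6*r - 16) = (r + 3)/(r - 8)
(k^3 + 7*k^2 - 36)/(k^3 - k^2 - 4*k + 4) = (k^2 + 9*k + 18)/(k^2 + k - 2)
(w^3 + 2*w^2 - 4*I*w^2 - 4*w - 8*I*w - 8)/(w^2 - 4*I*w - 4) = w + 2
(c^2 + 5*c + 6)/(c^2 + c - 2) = (c + 3)/(c - 1)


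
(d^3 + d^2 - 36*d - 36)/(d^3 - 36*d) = (d + 1)/d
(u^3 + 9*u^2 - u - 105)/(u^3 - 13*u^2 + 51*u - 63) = (u^2 + 12*u + 35)/(u^2 - 10*u + 21)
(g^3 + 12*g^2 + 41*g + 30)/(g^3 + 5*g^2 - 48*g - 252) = (g^2 + 6*g + 5)/(g^2 - g - 42)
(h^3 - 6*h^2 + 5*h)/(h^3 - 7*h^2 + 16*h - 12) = h*(h^2 - 6*h + 5)/(h^3 - 7*h^2 + 16*h - 12)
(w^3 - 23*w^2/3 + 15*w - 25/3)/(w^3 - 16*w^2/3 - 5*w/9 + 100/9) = 3*(w - 1)/(3*w + 4)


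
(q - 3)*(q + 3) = q^2 - 9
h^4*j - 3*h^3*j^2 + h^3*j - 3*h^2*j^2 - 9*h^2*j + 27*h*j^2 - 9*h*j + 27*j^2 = (h - 3)*(h + 3)*(h - 3*j)*(h*j + j)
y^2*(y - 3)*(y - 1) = y^4 - 4*y^3 + 3*y^2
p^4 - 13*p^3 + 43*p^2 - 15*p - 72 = (p - 8)*(p - 3)^2*(p + 1)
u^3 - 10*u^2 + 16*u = u*(u - 8)*(u - 2)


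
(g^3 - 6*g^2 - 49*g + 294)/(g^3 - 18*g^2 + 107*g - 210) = (g + 7)/(g - 5)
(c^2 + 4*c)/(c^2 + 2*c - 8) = c/(c - 2)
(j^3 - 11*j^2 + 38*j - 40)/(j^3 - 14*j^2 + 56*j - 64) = (j - 5)/(j - 8)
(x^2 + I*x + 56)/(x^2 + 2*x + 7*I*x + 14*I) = (x^2 + I*x + 56)/(x^2 + x*(2 + 7*I) + 14*I)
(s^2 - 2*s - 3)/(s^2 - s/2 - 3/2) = 2*(s - 3)/(2*s - 3)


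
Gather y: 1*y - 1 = y - 1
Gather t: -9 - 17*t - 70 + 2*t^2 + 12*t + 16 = 2*t^2 - 5*t - 63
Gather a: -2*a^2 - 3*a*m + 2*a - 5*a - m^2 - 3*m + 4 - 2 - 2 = -2*a^2 + a*(-3*m - 3) - m^2 - 3*m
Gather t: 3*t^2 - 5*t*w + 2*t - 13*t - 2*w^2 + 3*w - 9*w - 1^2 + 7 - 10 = 3*t^2 + t*(-5*w - 11) - 2*w^2 - 6*w - 4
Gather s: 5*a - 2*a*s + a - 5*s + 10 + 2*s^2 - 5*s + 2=6*a + 2*s^2 + s*(-2*a - 10) + 12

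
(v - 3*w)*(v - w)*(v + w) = v^3 - 3*v^2*w - v*w^2 + 3*w^3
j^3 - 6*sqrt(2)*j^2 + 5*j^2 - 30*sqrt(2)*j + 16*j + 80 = (j + 5)*(j - 4*sqrt(2))*(j - 2*sqrt(2))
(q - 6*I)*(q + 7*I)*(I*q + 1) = I*q^3 + 43*I*q + 42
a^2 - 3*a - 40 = (a - 8)*(a + 5)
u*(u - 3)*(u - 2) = u^3 - 5*u^2 + 6*u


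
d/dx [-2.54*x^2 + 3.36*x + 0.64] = 3.36 - 5.08*x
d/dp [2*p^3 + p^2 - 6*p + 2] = 6*p^2 + 2*p - 6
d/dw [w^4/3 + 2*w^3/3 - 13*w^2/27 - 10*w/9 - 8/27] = 4*w^3/3 + 2*w^2 - 26*w/27 - 10/9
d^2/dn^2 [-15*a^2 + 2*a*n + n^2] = 2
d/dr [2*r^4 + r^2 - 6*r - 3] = 8*r^3 + 2*r - 6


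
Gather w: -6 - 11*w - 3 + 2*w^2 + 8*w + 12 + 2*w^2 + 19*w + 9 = 4*w^2 + 16*w + 12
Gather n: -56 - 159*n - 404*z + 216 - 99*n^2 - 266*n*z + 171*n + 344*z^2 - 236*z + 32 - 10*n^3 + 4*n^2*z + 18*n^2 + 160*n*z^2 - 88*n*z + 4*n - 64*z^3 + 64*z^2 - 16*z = -10*n^3 + n^2*(4*z - 81) + n*(160*z^2 - 354*z + 16) - 64*z^3 + 408*z^2 - 656*z + 192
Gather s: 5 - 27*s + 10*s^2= 10*s^2 - 27*s + 5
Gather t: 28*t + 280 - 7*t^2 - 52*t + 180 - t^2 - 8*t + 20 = -8*t^2 - 32*t + 480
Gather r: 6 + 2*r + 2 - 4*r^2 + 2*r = -4*r^2 + 4*r + 8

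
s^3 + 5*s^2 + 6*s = s*(s + 2)*(s + 3)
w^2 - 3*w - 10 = (w - 5)*(w + 2)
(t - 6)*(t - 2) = t^2 - 8*t + 12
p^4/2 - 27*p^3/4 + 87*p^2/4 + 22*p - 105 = (p/2 + 1)*(p - 7)*(p - 6)*(p - 5/2)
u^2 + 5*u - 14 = (u - 2)*(u + 7)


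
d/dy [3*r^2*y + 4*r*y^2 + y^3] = 3*r^2 + 8*r*y + 3*y^2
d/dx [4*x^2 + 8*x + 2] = 8*x + 8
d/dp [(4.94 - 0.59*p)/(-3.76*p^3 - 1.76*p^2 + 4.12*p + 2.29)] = (-4.4368*p^3 + 54.6848*p^2 + 17.3888*p - 21.7039)/(14.1376*p^6 + 13.2352*p^5 - 27.8848*p^4 - 31.7232*p^3 + 8.9136*p^2 + 18.8696*p + 5.2441)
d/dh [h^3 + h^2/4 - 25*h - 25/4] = 3*h^2 + h/2 - 25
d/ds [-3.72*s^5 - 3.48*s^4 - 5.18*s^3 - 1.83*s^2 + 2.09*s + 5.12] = -18.6*s^4 - 13.92*s^3 - 15.54*s^2 - 3.66*s + 2.09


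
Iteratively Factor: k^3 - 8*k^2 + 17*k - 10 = (k - 5)*(k^2 - 3*k + 2) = (k - 5)*(k - 2)*(k - 1)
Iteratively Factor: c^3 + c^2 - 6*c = (c)*(c^2 + c - 6) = c*(c - 2)*(c + 3)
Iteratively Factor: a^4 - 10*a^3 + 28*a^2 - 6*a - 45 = (a - 3)*(a^3 - 7*a^2 + 7*a + 15) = (a - 3)^2*(a^2 - 4*a - 5) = (a - 3)^2*(a + 1)*(a - 5)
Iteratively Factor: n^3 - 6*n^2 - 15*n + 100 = (n - 5)*(n^2 - n - 20) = (n - 5)*(n + 4)*(n - 5)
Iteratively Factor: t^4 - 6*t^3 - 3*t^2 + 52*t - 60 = (t - 2)*(t^3 - 4*t^2 - 11*t + 30) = (t - 5)*(t - 2)*(t^2 + t - 6) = (t - 5)*(t - 2)*(t + 3)*(t - 2)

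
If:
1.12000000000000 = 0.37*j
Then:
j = 3.03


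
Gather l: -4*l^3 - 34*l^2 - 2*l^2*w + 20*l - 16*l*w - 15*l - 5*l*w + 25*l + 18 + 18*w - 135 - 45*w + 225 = -4*l^3 + l^2*(-2*w - 34) + l*(30 - 21*w) - 27*w + 108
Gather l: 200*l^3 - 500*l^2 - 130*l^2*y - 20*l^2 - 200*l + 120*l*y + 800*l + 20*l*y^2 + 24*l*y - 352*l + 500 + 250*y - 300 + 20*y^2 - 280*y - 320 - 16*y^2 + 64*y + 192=200*l^3 + l^2*(-130*y - 520) + l*(20*y^2 + 144*y + 248) + 4*y^2 + 34*y + 72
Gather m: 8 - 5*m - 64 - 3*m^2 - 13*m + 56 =-3*m^2 - 18*m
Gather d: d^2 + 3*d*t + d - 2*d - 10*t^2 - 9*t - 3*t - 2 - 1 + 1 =d^2 + d*(3*t - 1) - 10*t^2 - 12*t - 2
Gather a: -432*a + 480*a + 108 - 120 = 48*a - 12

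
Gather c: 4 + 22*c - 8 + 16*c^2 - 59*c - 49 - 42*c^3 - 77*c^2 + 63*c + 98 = -42*c^3 - 61*c^2 + 26*c + 45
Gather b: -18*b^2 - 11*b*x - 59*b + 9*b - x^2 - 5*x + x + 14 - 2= -18*b^2 + b*(-11*x - 50) - x^2 - 4*x + 12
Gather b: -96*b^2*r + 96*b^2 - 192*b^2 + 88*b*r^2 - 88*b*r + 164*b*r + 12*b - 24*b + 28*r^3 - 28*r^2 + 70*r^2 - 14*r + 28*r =b^2*(-96*r - 96) + b*(88*r^2 + 76*r - 12) + 28*r^3 + 42*r^2 + 14*r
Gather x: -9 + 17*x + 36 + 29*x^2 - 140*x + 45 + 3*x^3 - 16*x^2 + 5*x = 3*x^3 + 13*x^2 - 118*x + 72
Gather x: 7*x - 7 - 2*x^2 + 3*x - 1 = -2*x^2 + 10*x - 8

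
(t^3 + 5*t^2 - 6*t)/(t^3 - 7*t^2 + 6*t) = (t + 6)/(t - 6)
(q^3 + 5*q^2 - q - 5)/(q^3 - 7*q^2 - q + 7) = (q + 5)/(q - 7)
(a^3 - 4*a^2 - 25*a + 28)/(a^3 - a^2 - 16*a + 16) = (a - 7)/(a - 4)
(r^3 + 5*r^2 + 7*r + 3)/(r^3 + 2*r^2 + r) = (r + 3)/r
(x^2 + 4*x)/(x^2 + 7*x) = (x + 4)/(x + 7)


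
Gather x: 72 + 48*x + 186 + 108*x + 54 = 156*x + 312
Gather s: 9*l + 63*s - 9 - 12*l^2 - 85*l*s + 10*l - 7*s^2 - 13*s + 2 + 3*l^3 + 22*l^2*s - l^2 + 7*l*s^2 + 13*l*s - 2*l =3*l^3 - 13*l^2 + 17*l + s^2*(7*l - 7) + s*(22*l^2 - 72*l + 50) - 7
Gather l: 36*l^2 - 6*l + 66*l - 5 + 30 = 36*l^2 + 60*l + 25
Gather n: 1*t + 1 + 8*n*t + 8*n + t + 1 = n*(8*t + 8) + 2*t + 2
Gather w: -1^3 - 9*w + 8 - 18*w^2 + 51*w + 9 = -18*w^2 + 42*w + 16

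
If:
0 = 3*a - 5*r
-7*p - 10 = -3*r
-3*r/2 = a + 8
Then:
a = -80/19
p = -334/133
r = -48/19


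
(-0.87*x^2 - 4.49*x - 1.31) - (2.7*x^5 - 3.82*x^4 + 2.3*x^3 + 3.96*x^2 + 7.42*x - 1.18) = -2.7*x^5 + 3.82*x^4 - 2.3*x^3 - 4.83*x^2 - 11.91*x - 0.13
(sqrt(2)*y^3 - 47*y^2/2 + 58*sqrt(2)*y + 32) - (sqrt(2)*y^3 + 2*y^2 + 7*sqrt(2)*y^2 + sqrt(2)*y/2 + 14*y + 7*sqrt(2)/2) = -51*y^2/2 - 7*sqrt(2)*y^2 - 14*y + 115*sqrt(2)*y/2 - 7*sqrt(2)/2 + 32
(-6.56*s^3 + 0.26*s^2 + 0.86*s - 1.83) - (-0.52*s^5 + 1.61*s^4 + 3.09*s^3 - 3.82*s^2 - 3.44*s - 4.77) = 0.52*s^5 - 1.61*s^4 - 9.65*s^3 + 4.08*s^2 + 4.3*s + 2.94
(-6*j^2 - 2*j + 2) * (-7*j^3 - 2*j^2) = 42*j^5 + 26*j^4 - 10*j^3 - 4*j^2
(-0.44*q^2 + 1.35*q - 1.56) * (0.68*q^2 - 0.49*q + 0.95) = -0.2992*q^4 + 1.1336*q^3 - 2.1403*q^2 + 2.0469*q - 1.482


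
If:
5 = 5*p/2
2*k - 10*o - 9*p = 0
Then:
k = 5*o + 9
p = 2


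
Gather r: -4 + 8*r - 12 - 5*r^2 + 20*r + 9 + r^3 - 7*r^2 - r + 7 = r^3 - 12*r^2 + 27*r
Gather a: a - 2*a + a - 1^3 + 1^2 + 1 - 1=0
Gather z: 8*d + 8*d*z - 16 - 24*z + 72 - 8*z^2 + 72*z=8*d - 8*z^2 + z*(8*d + 48) + 56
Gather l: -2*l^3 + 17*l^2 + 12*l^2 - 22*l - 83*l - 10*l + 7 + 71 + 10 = -2*l^3 + 29*l^2 - 115*l + 88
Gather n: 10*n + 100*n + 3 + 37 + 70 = 110*n + 110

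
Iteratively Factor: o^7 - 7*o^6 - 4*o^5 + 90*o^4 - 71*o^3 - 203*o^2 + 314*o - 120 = (o + 2)*(o^6 - 9*o^5 + 14*o^4 + 62*o^3 - 195*o^2 + 187*o - 60) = (o - 1)*(o + 2)*(o^5 - 8*o^4 + 6*o^3 + 68*o^2 - 127*o + 60) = (o - 5)*(o - 1)*(o + 2)*(o^4 - 3*o^3 - 9*o^2 + 23*o - 12) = (o - 5)*(o - 1)^2*(o + 2)*(o^3 - 2*o^2 - 11*o + 12) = (o - 5)*(o - 1)^2*(o + 2)*(o + 3)*(o^2 - 5*o + 4) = (o - 5)*(o - 4)*(o - 1)^2*(o + 2)*(o + 3)*(o - 1)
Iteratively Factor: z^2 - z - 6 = (z + 2)*(z - 3)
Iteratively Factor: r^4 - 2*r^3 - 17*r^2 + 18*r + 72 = (r - 4)*(r^3 + 2*r^2 - 9*r - 18) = (r - 4)*(r + 3)*(r^2 - r - 6) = (r - 4)*(r + 2)*(r + 3)*(r - 3)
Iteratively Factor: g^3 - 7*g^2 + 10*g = (g)*(g^2 - 7*g + 10) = g*(g - 5)*(g - 2)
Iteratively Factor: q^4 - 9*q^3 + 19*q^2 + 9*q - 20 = (q - 5)*(q^3 - 4*q^2 - q + 4) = (q - 5)*(q - 4)*(q^2 - 1) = (q - 5)*(q - 4)*(q - 1)*(q + 1)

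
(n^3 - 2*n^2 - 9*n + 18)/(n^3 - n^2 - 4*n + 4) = (n^2 - 9)/(n^2 + n - 2)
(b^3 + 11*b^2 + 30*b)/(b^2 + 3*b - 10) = b*(b + 6)/(b - 2)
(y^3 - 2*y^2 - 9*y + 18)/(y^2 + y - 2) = (y^3 - 2*y^2 - 9*y + 18)/(y^2 + y - 2)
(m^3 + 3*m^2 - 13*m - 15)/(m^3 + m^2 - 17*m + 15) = (m + 1)/(m - 1)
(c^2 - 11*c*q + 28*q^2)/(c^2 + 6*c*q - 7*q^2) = (c^2 - 11*c*q + 28*q^2)/(c^2 + 6*c*q - 7*q^2)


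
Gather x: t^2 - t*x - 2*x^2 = t^2 - t*x - 2*x^2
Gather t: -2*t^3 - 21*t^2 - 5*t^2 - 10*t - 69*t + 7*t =-2*t^3 - 26*t^2 - 72*t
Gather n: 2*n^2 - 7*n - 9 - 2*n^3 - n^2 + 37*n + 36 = -2*n^3 + n^2 + 30*n + 27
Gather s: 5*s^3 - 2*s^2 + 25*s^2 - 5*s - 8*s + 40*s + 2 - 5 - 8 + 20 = 5*s^3 + 23*s^2 + 27*s + 9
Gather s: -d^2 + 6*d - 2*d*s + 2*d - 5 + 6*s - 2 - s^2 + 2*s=-d^2 + 8*d - s^2 + s*(8 - 2*d) - 7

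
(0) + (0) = 0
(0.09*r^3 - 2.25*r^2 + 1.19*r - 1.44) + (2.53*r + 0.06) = 0.09*r^3 - 2.25*r^2 + 3.72*r - 1.38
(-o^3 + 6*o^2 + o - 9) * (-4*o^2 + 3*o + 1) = 4*o^5 - 27*o^4 + 13*o^3 + 45*o^2 - 26*o - 9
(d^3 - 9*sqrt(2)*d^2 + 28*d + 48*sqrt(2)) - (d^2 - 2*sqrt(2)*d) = d^3 - 9*sqrt(2)*d^2 - d^2 + 2*sqrt(2)*d + 28*d + 48*sqrt(2)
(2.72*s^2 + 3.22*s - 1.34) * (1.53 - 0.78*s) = -2.1216*s^3 + 1.65*s^2 + 5.9718*s - 2.0502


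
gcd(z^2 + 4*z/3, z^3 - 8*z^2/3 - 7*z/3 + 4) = z + 4/3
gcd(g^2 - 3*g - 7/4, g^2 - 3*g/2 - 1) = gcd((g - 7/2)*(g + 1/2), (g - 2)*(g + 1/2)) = g + 1/2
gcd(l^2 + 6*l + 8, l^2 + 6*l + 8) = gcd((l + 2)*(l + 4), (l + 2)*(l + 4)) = l^2 + 6*l + 8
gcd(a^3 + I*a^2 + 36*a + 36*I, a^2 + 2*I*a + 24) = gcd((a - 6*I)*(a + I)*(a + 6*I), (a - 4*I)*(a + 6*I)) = a + 6*I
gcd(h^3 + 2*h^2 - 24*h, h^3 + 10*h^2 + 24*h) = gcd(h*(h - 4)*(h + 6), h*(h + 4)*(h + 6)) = h^2 + 6*h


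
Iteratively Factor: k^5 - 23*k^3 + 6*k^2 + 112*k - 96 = (k + 3)*(k^4 - 3*k^3 - 14*k^2 + 48*k - 32) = (k - 4)*(k + 3)*(k^3 + k^2 - 10*k + 8) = (k - 4)*(k - 2)*(k + 3)*(k^2 + 3*k - 4) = (k - 4)*(k - 2)*(k + 3)*(k + 4)*(k - 1)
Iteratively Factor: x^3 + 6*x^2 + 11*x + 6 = (x + 1)*(x^2 + 5*x + 6) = (x + 1)*(x + 3)*(x + 2)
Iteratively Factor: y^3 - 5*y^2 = (y - 5)*(y^2) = y*(y - 5)*(y)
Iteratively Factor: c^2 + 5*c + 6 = (c + 3)*(c + 2)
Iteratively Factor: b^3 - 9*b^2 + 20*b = (b - 4)*(b^2 - 5*b) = (b - 5)*(b - 4)*(b)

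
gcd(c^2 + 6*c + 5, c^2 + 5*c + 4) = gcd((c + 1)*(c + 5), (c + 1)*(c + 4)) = c + 1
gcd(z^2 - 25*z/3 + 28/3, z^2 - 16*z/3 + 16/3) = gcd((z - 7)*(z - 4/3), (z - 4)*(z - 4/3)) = z - 4/3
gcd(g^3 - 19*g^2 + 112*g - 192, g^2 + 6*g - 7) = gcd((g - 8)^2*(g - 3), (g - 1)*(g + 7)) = 1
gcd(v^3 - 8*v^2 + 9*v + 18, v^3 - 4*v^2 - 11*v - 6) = v^2 - 5*v - 6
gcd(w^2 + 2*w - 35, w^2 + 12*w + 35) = w + 7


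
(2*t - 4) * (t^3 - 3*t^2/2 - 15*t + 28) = 2*t^4 - 7*t^3 - 24*t^2 + 116*t - 112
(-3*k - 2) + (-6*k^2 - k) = -6*k^2 - 4*k - 2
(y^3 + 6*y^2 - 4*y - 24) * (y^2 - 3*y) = y^5 + 3*y^4 - 22*y^3 - 12*y^2 + 72*y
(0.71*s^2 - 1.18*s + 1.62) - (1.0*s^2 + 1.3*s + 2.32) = -0.29*s^2 - 2.48*s - 0.7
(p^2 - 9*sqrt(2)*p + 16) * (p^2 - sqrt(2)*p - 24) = p^4 - 10*sqrt(2)*p^3 + 10*p^2 + 200*sqrt(2)*p - 384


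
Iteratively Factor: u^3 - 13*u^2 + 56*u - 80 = (u - 5)*(u^2 - 8*u + 16) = (u - 5)*(u - 4)*(u - 4)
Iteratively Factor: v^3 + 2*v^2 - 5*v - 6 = (v + 1)*(v^2 + v - 6) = (v + 1)*(v + 3)*(v - 2)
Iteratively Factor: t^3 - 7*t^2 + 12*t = (t - 3)*(t^2 - 4*t) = (t - 4)*(t - 3)*(t)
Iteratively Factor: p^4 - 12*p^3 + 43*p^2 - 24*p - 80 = (p - 4)*(p^3 - 8*p^2 + 11*p + 20) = (p - 5)*(p - 4)*(p^2 - 3*p - 4) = (p - 5)*(p - 4)^2*(p + 1)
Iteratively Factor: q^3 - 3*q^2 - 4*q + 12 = (q - 2)*(q^2 - q - 6) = (q - 3)*(q - 2)*(q + 2)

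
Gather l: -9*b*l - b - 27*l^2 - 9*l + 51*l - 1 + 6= -b - 27*l^2 + l*(42 - 9*b) + 5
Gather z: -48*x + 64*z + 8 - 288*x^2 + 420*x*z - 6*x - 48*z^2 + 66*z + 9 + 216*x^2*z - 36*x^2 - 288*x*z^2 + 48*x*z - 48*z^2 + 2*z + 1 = -324*x^2 - 54*x + z^2*(-288*x - 96) + z*(216*x^2 + 468*x + 132) + 18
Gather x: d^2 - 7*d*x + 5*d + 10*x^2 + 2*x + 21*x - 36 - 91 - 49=d^2 + 5*d + 10*x^2 + x*(23 - 7*d) - 176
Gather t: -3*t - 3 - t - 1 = -4*t - 4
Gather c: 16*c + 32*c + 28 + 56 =48*c + 84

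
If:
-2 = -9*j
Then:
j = 2/9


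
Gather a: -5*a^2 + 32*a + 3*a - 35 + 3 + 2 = -5*a^2 + 35*a - 30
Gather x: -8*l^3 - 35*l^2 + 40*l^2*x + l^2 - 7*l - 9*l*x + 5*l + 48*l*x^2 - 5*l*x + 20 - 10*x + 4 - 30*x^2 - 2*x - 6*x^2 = -8*l^3 - 34*l^2 - 2*l + x^2*(48*l - 36) + x*(40*l^2 - 14*l - 12) + 24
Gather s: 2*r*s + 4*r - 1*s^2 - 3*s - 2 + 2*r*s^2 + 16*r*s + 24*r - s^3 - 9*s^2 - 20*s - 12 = 28*r - s^3 + s^2*(2*r - 10) + s*(18*r - 23) - 14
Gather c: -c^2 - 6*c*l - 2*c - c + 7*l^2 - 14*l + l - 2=-c^2 + c*(-6*l - 3) + 7*l^2 - 13*l - 2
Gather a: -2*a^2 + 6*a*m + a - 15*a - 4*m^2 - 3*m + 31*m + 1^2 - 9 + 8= -2*a^2 + a*(6*m - 14) - 4*m^2 + 28*m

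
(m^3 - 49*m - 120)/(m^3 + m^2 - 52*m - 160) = (m + 3)/(m + 4)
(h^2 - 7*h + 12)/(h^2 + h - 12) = (h - 4)/(h + 4)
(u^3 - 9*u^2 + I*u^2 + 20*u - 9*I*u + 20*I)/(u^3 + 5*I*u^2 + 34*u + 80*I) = (u^3 + u^2*(-9 + I) + u*(20 - 9*I) + 20*I)/(u^3 + 5*I*u^2 + 34*u + 80*I)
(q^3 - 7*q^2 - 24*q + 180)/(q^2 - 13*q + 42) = (q^2 - q - 30)/(q - 7)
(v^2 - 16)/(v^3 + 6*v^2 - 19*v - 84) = (v + 4)/(v^2 + 10*v + 21)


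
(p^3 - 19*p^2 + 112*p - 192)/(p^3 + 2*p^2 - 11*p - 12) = (p^2 - 16*p + 64)/(p^2 + 5*p + 4)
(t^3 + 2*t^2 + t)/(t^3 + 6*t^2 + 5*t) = (t + 1)/(t + 5)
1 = 1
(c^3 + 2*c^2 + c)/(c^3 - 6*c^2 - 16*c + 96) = c*(c^2 + 2*c + 1)/(c^3 - 6*c^2 - 16*c + 96)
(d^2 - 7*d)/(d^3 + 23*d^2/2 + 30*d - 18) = 2*d*(d - 7)/(2*d^3 + 23*d^2 + 60*d - 36)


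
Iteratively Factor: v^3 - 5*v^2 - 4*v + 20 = (v - 2)*(v^2 - 3*v - 10) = (v - 5)*(v - 2)*(v + 2)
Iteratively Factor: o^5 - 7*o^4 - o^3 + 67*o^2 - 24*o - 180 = (o - 3)*(o^4 - 4*o^3 - 13*o^2 + 28*o + 60) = (o - 3)*(o + 2)*(o^3 - 6*o^2 - o + 30) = (o - 5)*(o - 3)*(o + 2)*(o^2 - o - 6) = (o - 5)*(o - 3)^2*(o + 2)*(o + 2)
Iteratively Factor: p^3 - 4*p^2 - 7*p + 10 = (p - 5)*(p^2 + p - 2) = (p - 5)*(p + 2)*(p - 1)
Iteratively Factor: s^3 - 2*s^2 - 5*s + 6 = (s - 1)*(s^2 - s - 6) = (s - 3)*(s - 1)*(s + 2)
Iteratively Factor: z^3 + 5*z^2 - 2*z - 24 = (z - 2)*(z^2 + 7*z + 12) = (z - 2)*(z + 3)*(z + 4)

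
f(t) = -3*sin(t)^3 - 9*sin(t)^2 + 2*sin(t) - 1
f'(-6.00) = -3.58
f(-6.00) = -1.21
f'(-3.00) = -4.32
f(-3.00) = -1.45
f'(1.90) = 7.47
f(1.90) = -9.71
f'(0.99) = -10.61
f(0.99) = -7.37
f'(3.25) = -3.82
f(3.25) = -1.32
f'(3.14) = -1.97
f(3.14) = -1.00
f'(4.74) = 0.30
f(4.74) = -9.00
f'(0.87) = -10.97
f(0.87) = -6.07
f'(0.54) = -8.26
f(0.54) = -2.76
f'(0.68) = -10.01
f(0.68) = -4.05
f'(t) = -9*sin(t)^2*cos(t) - 18*sin(t)*cos(t) + 2*cos(t)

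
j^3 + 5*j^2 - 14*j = j*(j - 2)*(j + 7)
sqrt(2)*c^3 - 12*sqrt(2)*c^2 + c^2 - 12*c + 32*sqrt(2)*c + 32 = (c - 8)*(c - 4)*(sqrt(2)*c + 1)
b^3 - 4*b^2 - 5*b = b*(b - 5)*(b + 1)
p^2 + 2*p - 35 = (p - 5)*(p + 7)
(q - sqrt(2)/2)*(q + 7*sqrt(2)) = q^2 + 13*sqrt(2)*q/2 - 7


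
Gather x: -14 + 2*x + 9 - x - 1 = x - 6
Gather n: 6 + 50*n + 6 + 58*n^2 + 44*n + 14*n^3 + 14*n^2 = 14*n^3 + 72*n^2 + 94*n + 12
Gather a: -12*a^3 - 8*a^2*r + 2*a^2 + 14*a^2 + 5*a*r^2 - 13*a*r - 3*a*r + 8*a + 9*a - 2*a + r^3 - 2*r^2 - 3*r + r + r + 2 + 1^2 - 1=-12*a^3 + a^2*(16 - 8*r) + a*(5*r^2 - 16*r + 15) + r^3 - 2*r^2 - r + 2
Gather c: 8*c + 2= 8*c + 2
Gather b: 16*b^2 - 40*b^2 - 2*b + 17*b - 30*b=-24*b^2 - 15*b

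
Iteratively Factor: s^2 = (s)*(s)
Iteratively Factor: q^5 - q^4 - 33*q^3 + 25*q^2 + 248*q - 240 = (q - 3)*(q^4 + 2*q^3 - 27*q^2 - 56*q + 80) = (q - 3)*(q - 1)*(q^3 + 3*q^2 - 24*q - 80) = (q - 3)*(q - 1)*(q + 4)*(q^2 - q - 20) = (q - 3)*(q - 1)*(q + 4)^2*(q - 5)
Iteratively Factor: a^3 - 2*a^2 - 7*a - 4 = (a + 1)*(a^2 - 3*a - 4) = (a + 1)^2*(a - 4)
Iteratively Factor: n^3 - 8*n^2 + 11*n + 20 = (n + 1)*(n^2 - 9*n + 20) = (n - 5)*(n + 1)*(n - 4)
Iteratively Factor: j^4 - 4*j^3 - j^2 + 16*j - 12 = (j - 3)*(j^3 - j^2 - 4*j + 4) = (j - 3)*(j - 1)*(j^2 - 4) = (j - 3)*(j - 1)*(j + 2)*(j - 2)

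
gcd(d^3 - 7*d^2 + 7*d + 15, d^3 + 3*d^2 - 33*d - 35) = d^2 - 4*d - 5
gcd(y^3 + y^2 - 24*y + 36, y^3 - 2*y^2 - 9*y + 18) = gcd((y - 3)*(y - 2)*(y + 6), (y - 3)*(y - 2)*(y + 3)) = y^2 - 5*y + 6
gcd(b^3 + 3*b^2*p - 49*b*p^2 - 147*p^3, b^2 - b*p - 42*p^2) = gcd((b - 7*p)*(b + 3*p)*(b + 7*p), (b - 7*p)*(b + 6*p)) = -b + 7*p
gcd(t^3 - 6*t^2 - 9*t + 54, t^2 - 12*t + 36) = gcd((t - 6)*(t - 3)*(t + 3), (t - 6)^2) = t - 6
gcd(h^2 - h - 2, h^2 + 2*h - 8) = h - 2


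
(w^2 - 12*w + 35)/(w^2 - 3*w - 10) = (w - 7)/(w + 2)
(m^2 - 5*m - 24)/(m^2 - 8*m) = (m + 3)/m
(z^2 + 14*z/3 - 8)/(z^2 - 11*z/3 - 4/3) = (-3*z^2 - 14*z + 24)/(-3*z^2 + 11*z + 4)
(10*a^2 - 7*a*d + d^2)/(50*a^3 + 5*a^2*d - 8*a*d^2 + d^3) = (2*a - d)/(10*a^2 + 3*a*d - d^2)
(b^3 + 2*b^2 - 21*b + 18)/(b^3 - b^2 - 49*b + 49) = (b^2 + 3*b - 18)/(b^2 - 49)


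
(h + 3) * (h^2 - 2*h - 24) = h^3 + h^2 - 30*h - 72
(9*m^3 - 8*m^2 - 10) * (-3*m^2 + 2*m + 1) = -27*m^5 + 42*m^4 - 7*m^3 + 22*m^2 - 20*m - 10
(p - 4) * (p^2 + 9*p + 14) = p^3 + 5*p^2 - 22*p - 56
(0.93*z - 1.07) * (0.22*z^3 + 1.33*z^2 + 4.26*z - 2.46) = 0.2046*z^4 + 1.0015*z^3 + 2.5387*z^2 - 6.846*z + 2.6322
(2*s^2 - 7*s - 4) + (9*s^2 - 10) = 11*s^2 - 7*s - 14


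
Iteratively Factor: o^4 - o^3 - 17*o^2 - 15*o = (o + 3)*(o^3 - 4*o^2 - 5*o) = o*(o + 3)*(o^2 - 4*o - 5) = o*(o - 5)*(o + 3)*(o + 1)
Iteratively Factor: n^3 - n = (n + 1)*(n^2 - n) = n*(n + 1)*(n - 1)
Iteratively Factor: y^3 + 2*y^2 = (y + 2)*(y^2) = y*(y + 2)*(y)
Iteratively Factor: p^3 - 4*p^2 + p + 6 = (p + 1)*(p^2 - 5*p + 6) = (p - 3)*(p + 1)*(p - 2)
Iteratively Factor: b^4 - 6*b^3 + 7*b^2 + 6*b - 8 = (b - 4)*(b^3 - 2*b^2 - b + 2) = (b - 4)*(b - 1)*(b^2 - b - 2) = (b - 4)*(b - 1)*(b + 1)*(b - 2)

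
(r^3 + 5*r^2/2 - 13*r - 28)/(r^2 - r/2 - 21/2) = (r^2 + 6*r + 8)/(r + 3)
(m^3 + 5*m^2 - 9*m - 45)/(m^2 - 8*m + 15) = (m^2 + 8*m + 15)/(m - 5)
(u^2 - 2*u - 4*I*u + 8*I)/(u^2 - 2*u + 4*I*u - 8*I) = (u - 4*I)/(u + 4*I)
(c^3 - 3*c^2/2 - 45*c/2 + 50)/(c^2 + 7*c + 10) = (c^2 - 13*c/2 + 10)/(c + 2)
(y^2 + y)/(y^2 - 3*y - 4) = y/(y - 4)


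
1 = 1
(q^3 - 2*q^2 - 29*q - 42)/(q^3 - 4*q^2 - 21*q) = (q + 2)/q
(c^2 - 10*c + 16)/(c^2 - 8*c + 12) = (c - 8)/(c - 6)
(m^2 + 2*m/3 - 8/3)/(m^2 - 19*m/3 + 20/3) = (m + 2)/(m - 5)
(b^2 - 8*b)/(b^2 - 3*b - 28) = b*(8 - b)/(-b^2 + 3*b + 28)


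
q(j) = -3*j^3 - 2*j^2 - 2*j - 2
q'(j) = -9*j^2 - 4*j - 2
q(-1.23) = 3.02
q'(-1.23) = -10.70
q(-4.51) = 241.54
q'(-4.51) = -167.02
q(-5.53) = 455.24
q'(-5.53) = -255.11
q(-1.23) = 3.02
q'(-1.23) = -10.70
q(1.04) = -9.62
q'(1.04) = -15.89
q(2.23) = -49.67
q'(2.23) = -55.68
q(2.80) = -89.14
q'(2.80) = -83.76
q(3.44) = -154.67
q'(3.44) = -122.26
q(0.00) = -2.00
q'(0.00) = -2.00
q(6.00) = -734.00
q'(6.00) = -350.00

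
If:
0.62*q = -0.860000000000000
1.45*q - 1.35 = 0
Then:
No Solution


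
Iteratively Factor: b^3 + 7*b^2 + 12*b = (b + 3)*(b^2 + 4*b) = b*(b + 3)*(b + 4)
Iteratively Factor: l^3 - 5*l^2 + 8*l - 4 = (l - 1)*(l^2 - 4*l + 4) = (l - 2)*(l - 1)*(l - 2)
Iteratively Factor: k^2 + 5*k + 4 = (k + 1)*(k + 4)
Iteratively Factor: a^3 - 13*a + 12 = (a - 1)*(a^2 + a - 12) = (a - 3)*(a - 1)*(a + 4)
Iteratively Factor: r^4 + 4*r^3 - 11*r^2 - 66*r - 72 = (r + 2)*(r^3 + 2*r^2 - 15*r - 36) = (r + 2)*(r + 3)*(r^2 - r - 12) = (r - 4)*(r + 2)*(r + 3)*(r + 3)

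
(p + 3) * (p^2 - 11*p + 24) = p^3 - 8*p^2 - 9*p + 72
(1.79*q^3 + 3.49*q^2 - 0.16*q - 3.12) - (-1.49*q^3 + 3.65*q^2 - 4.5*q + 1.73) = 3.28*q^3 - 0.16*q^2 + 4.34*q - 4.85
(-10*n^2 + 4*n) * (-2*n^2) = 20*n^4 - 8*n^3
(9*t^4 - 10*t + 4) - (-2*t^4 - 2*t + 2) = 11*t^4 - 8*t + 2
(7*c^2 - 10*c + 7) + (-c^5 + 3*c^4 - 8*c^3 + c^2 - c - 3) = -c^5 + 3*c^4 - 8*c^3 + 8*c^2 - 11*c + 4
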